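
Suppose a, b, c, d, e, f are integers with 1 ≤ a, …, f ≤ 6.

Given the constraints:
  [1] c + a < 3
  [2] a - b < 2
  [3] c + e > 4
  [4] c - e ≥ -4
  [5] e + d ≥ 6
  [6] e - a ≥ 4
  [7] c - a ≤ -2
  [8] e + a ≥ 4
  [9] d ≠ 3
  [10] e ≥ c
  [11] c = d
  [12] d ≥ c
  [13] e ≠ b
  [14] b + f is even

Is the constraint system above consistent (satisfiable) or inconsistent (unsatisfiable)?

Constraints 4, 6, and 7 give c − e ≥ -4, e − a ≥ 4, a − c ≥ 2.
Adding all 3 inequalities: the left sides telescope to 0, and the right sides sum to (-4) + 4 + 2 = 2. So 0 ≥ 2, which is false.

Unsatisfiable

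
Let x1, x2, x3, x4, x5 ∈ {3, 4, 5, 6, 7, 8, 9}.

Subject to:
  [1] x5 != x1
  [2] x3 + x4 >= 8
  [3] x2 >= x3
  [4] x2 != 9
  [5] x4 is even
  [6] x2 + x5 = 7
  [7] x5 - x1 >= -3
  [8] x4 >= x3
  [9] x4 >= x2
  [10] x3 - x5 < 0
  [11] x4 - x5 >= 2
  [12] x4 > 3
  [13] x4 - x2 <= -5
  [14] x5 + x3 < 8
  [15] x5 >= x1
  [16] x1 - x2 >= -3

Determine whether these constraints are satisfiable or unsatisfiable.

Unsatisfiable

Constraints 7, 11, 13, and 16 give x4 − x5 ≥ 2, x5 − x1 ≥ -3, x1 − x2 ≥ -3, x2 − x4 ≥ 5.
Adding all 4 inequalities: the left sides telescope to 0, and the right sides sum to 2 + (-3) + (-3) + 5 = 1. So 0 ≥ 1, which is false.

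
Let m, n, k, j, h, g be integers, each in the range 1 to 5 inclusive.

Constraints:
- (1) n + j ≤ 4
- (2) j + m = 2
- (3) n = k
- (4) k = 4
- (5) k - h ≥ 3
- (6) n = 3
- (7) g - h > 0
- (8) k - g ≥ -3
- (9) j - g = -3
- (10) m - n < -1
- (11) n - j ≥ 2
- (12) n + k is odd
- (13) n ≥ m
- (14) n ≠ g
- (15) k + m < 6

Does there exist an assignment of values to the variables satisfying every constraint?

Unsatisfiable

Constraint 6 fixes n = 3 and constraint 4 fixes k = 4, but constraint 3 requires n = k. Since 3 ≠ 4, contradiction.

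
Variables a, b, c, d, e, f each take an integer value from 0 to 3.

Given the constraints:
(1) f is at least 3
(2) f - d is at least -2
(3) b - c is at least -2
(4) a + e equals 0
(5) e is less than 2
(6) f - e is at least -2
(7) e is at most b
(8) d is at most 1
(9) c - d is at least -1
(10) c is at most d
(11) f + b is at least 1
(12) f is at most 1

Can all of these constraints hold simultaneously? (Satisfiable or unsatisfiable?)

From constraint 1: f ≥ 3. From constraint 12: f ≤ 1. But 1 < 3, so no value of f works.

Unsatisfiable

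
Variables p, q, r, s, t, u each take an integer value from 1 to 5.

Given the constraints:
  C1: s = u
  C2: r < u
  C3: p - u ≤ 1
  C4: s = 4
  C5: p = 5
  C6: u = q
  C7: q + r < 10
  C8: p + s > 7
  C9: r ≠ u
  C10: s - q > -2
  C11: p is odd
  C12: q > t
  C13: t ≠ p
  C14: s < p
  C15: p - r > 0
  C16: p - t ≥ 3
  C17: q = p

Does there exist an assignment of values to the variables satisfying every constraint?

Constraint 4 fixes s = 4 and constraint 5 fixes p = 5. Constraints 1, 6, and 17 give s = u = q = p, so s = p. But 4 ≠ 5 — contradiction.

Unsatisfiable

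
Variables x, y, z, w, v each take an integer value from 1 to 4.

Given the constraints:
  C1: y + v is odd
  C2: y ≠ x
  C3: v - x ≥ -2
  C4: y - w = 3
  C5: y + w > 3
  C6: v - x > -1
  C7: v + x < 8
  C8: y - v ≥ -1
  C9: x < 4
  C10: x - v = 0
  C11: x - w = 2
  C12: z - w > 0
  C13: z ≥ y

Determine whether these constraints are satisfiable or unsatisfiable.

Take x = 3, y = 4, z = 4, w = 1, v = 3. Then constraint 3: v - x = 0; constraint 4: y - w = 3, and every other listed constraint is also met.

Satisfiable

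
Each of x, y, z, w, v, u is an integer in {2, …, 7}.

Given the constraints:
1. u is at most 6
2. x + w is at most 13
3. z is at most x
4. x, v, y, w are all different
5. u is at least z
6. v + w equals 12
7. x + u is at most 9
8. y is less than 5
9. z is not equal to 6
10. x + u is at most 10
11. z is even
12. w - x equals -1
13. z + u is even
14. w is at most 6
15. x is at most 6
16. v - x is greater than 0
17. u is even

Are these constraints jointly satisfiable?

Satisfiable

One satisfying assignment is x = 6, y = 2, z = 2, w = 5, v = 7, u = 2.
For the less obvious constraints — constraint 2: x + w = 11; constraint 6: v + w = 12; constraint 7: x + u = 8 — and the others hold by inspection.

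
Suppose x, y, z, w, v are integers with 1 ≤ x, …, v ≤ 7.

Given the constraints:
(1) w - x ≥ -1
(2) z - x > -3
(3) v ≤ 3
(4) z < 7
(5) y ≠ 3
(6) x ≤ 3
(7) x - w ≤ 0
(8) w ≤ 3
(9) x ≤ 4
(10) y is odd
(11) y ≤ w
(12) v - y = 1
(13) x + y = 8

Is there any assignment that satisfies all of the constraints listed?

From constraint 9: x ≤ 4. From constraints 8 and 11: y ≤ w ≤ 3. Hence x + y ≤ 7. But constraint 13 requires x + y = 8, and 8 > 7. Contradiction.

Unsatisfiable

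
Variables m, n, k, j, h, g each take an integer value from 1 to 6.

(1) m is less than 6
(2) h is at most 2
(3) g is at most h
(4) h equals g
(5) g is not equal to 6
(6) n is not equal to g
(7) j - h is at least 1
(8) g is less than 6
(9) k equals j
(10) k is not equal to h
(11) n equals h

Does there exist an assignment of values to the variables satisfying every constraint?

From constraints 4 and 11, n = h = g, so n = g. But constraint 6 says n ≠ g. Contradiction.

Unsatisfiable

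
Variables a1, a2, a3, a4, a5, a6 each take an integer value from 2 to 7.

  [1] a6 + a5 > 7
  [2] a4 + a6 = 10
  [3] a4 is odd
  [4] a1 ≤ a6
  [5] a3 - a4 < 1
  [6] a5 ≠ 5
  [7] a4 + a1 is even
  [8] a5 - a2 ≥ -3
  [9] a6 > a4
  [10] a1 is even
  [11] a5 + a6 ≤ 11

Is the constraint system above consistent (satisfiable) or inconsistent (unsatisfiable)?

Unsatisfiable

Constraint 3 makes a4 odd and constraint 10 makes a1 even, so a4 + a1 must be odd. Constraint 7 says a4 + a1 is even — contradiction.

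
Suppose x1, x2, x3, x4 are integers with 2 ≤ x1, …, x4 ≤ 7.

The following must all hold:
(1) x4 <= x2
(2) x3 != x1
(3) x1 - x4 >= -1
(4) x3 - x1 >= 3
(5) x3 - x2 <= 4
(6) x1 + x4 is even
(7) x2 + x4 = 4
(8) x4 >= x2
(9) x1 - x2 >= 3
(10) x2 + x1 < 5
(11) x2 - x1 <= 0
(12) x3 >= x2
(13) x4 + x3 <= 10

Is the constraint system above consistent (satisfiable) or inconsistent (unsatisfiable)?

Unsatisfiable

Constraints 4, 5, and 9 give x1 − x2 ≥ 3, x2 − x3 ≥ -4, x3 − x1 ≥ 3.
Adding all 3 inequalities: the left sides telescope to 0, and the right sides sum to 3 + (-4) + 3 = 2. So 0 ≥ 2, which is false.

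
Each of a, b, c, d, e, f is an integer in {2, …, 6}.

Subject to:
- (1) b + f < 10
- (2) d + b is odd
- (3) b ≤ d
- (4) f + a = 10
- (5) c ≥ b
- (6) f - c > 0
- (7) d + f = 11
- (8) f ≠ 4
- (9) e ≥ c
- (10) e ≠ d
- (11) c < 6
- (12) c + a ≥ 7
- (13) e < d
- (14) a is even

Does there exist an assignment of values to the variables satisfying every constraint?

The assignment a = 4, b = 2, c = 4, d = 5, e = 4, f = 6 works:
  constraint 1 holds since b + f = 8.
  constraint 4 holds since f + a = 10.
  constraint 6 holds since f - c = 2.
The rest check out directly.

Satisfiable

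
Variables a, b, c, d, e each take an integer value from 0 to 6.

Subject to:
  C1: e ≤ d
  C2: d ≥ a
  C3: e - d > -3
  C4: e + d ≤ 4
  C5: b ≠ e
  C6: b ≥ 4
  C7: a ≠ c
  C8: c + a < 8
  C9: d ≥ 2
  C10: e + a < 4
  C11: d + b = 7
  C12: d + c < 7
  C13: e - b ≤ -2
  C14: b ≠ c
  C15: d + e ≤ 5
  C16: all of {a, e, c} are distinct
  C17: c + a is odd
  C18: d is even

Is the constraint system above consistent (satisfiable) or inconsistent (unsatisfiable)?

Satisfiable

Try a = 2, b = 5, c = 3, d = 2, e = 0.
Check constraint 3: e - d = -2; constraint 4: e + d = 2; constraint 8: c + a = 5. The remaining constraints are straightforward to verify.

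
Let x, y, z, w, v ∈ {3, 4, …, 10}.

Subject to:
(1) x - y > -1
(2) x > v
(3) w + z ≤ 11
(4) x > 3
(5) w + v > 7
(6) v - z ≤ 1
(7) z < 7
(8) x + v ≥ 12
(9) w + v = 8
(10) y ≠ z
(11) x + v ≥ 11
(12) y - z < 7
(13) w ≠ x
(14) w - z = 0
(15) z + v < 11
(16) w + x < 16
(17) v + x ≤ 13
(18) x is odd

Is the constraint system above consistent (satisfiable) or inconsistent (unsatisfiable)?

Satisfiable

Take x = 9, y = 9, z = 4, w = 4, v = 4. Then constraint 1: x - y = 0; constraint 3: w + z = 8; constraint 5: w + v = 8, and every other listed constraint is also met.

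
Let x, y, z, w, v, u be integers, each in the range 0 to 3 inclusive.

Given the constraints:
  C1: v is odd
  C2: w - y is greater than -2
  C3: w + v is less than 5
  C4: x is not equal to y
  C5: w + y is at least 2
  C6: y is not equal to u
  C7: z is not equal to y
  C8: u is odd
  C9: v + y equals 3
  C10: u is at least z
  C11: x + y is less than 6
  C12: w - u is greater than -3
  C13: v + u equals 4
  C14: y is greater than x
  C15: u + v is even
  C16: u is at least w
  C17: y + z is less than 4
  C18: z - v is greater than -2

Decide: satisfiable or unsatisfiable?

The assignment x = 1, y = 2, z = 1, w = 1, v = 1, u = 3 works:
  constraint 2 holds since w - y = -1.
  constraint 3 holds since w + v = 2.
  constraint 5 holds since w + y = 3.
The rest check out directly.

Satisfiable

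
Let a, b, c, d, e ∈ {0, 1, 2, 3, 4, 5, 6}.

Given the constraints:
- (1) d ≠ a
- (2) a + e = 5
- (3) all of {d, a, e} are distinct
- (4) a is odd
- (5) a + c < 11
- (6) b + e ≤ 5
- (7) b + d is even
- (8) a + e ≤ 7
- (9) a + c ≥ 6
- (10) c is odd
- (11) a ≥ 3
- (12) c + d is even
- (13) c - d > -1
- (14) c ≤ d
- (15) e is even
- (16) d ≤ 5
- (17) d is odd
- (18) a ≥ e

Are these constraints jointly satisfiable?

One satisfying assignment is a = 3, b = 3, c = 5, d = 5, e = 2.
For the less obvious constraints — constraint 2: a + e = 5; constraint 5: a + c = 8 — and the others hold by inspection.

Satisfiable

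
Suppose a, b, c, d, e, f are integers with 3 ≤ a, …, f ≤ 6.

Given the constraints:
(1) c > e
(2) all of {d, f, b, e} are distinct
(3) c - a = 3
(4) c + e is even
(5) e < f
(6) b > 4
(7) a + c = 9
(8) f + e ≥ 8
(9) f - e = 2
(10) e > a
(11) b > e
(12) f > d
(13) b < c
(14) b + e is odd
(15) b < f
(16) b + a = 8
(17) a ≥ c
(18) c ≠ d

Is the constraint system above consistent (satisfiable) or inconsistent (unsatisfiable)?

Constraints 10, 11, 13, and 17 give e < b, b < c, c ≤ a, a < e. Chaining: e < b < c ≤ a < e, which forces e < e — impossible.

Unsatisfiable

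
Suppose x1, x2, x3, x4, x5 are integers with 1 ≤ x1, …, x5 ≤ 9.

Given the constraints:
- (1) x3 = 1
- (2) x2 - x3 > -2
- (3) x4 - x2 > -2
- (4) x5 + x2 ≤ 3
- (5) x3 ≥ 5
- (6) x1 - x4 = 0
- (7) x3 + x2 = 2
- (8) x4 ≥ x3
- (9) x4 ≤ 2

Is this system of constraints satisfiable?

Unsatisfiable

From constraints 5 and 8: x4 ≥ x3 and x3 ≥ 5, so x4 ≥ 5. From constraint 9: x4 ≤ 2. But 2 < 5, so no value of x4 works.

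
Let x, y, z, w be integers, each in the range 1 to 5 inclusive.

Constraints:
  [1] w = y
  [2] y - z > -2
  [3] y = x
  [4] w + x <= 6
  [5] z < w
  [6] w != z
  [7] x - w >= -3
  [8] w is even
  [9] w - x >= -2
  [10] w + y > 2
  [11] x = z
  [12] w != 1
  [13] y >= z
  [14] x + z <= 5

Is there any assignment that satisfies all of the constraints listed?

From constraints 1, 3, and 11, w = y = x = z, so w = z. But constraint 6 says w ≠ z. Contradiction.

Unsatisfiable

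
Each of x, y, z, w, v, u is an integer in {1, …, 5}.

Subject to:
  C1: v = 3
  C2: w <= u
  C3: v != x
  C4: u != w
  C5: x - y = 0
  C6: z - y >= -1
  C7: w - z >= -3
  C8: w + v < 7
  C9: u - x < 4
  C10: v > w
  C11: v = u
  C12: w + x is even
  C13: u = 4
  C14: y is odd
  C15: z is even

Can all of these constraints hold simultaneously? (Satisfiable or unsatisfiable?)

Constraint 1 fixes v = 3 and constraint 13 fixes u = 4, but constraint 11 requires v = u. Since 3 ≠ 4, contradiction.

Unsatisfiable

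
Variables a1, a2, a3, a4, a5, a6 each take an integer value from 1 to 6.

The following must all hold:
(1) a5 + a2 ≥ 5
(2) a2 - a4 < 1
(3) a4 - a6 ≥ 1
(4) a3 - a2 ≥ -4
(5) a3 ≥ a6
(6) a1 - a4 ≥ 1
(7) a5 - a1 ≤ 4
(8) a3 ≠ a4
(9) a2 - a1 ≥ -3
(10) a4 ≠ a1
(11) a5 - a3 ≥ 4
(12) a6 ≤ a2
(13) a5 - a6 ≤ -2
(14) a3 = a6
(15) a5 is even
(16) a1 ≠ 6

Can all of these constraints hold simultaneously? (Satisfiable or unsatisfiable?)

Unsatisfiable

Constraints 3, 4, 6, 9, 11, and 13 give a5 − a3 ≥ 4, a3 − a2 ≥ -4, a2 − a1 ≥ -3, a1 − a4 ≥ 1, a4 − a6 ≥ 1, a6 − a5 ≥ 2.
Adding all 6 inequalities: the left sides telescope to 0, and the right sides sum to 4 + (-4) + (-3) + 1 + 1 + 2 = 1. So 0 ≥ 1, which is false.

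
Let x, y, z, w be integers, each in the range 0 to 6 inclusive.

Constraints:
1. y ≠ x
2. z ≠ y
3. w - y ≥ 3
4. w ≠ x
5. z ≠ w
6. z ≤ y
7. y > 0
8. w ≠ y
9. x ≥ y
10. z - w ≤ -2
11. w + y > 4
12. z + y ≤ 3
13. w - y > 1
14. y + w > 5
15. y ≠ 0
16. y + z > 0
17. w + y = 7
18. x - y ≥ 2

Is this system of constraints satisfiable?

Satisfiable

Try x = 6, y = 2, z = 0, w = 5.
Check constraint 3: w - y = 3; constraint 10: z - w = -5; constraint 11: w + y = 7. The remaining constraints are straightforward to verify.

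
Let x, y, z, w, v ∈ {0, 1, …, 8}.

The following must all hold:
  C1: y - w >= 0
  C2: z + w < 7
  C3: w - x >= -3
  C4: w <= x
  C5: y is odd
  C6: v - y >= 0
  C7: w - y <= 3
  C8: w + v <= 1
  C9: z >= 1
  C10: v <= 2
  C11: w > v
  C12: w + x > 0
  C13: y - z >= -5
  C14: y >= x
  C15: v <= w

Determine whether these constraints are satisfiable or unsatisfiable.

Constraints 4, 6, 11, and 14 give y ≤ v, v < w, w ≤ x, x ≤ y. Chaining: y ≤ v < w ≤ x ≤ y, which forces y < y — impossible.

Unsatisfiable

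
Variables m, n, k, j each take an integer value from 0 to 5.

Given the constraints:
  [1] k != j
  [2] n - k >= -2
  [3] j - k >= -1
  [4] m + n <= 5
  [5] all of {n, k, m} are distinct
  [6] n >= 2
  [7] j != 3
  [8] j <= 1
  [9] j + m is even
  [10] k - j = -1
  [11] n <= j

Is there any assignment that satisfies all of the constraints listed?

From constraints 6 and 11: j ≥ n and n ≥ 2, so j ≥ 2. From constraint 8: j ≤ 1. But 1 < 2, so no value of j works.

Unsatisfiable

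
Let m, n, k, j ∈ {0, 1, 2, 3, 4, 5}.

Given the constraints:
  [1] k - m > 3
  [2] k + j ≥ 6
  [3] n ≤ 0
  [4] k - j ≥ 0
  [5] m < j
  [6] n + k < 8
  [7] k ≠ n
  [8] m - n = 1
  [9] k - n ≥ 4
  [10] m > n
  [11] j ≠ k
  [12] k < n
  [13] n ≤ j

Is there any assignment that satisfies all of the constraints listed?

Constraints 4, 5, 10, and 12 give n < m, m < j, j ≤ k, k < n. Chaining: n < m < j ≤ k < n, which forces n < n — impossible.

Unsatisfiable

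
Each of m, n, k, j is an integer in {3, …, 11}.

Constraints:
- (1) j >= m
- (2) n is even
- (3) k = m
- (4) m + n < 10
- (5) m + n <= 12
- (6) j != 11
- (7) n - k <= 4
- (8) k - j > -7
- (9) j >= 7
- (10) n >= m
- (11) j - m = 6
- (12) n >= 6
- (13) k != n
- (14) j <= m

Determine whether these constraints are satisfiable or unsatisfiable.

Unsatisfiable

From constraints 9 and 14: m ≥ j ≥ 7. From constraint 12: n ≥ 6. Hence m + n ≥ 13. But constraint 5 requires m + n ≤ 12, and 12 < 13. Contradiction.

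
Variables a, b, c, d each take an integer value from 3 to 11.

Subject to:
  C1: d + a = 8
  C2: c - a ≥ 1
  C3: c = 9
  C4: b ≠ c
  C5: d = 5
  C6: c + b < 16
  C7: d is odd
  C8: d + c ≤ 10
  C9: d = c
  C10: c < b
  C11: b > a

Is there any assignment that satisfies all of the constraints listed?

Constraint 5 fixes d = 5 and constraint 3 fixes c = 9, but constraint 9 requires d = c. Since 5 ≠ 9, contradiction.

Unsatisfiable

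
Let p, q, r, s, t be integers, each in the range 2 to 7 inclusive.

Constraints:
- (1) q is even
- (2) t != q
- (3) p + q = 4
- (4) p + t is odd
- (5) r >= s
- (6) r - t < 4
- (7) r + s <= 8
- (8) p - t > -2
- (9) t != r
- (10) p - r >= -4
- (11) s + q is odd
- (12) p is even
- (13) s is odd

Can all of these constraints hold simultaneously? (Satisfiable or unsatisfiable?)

One satisfying assignment is p = 2, q = 2, r = 4, s = 3, t = 3.
For the less obvious constraints — constraint 3: p + q = 4; constraint 6: r - t = 1; constraint 7: r + s = 7 — and the others hold by inspection.

Satisfiable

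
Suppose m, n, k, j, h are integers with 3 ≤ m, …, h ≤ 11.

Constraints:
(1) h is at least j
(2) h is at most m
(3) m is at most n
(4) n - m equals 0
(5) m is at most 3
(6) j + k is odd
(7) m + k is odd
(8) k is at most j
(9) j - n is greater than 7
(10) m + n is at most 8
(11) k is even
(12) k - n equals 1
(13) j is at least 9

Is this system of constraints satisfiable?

From constraints 1 and 13: h ≥ j and j ≥ 9, so h ≥ 9. From constraints 2 and 5: h ≤ m and m ≤ 3, so h ≤ 3. But 3 < 9, so no value of h works.

Unsatisfiable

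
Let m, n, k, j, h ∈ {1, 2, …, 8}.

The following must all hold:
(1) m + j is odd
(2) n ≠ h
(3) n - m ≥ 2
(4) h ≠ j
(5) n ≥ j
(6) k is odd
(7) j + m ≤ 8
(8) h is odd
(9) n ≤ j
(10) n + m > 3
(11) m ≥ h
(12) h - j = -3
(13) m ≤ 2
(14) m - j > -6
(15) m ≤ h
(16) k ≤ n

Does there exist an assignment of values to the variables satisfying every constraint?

Try m = 1, n = 4, k = 1, j = 4, h = 1.
Check constraint 3: n - m = 3; constraint 7: j + m = 5. The remaining constraints are straightforward to verify.

Satisfiable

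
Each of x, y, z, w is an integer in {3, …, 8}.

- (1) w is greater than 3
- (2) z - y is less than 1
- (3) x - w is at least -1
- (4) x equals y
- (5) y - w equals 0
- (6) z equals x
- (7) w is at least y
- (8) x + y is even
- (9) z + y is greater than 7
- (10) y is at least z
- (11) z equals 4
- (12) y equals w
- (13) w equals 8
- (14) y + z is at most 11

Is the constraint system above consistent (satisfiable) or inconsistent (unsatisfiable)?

Constraint 11 fixes z = 4 and constraint 13 fixes w = 8. Constraints 4, 6, and 12 give z = x = y = w, so z = w. But 4 ≠ 8 — contradiction.

Unsatisfiable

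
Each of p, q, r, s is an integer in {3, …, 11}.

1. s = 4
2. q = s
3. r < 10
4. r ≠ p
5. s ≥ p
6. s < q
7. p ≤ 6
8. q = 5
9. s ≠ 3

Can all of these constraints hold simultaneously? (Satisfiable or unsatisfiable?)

Constraint 8 fixes q = 5 and constraint 1 fixes s = 4, but constraint 2 requires q = s. Since 5 ≠ 4, contradiction.

Unsatisfiable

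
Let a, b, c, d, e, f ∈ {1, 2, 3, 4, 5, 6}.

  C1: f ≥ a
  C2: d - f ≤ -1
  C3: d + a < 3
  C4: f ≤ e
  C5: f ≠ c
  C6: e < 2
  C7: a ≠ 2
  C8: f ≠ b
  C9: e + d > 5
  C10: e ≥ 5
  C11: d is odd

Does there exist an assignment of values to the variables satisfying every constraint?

Unsatisfiable

From constraint 10: e ≥ 5. From constraint 6: e ≤ 1. But 1 < 5, so no value of e works.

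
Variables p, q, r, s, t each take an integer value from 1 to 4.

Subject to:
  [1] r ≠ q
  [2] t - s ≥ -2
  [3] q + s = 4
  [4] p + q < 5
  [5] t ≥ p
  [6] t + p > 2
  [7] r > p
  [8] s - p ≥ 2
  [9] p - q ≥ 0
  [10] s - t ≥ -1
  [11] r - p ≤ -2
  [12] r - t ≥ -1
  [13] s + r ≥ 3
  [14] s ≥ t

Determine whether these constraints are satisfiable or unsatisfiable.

Unsatisfiable

Constraints 2, 8, 11, and 12 give r − t ≥ -1, t − s ≥ -2, s − p ≥ 2, p − r ≥ 2.
Adding all 4 inequalities: the left sides telescope to 0, and the right sides sum to (-1) + (-2) + 2 + 2 = 1. So 0 ≥ 1, which is false.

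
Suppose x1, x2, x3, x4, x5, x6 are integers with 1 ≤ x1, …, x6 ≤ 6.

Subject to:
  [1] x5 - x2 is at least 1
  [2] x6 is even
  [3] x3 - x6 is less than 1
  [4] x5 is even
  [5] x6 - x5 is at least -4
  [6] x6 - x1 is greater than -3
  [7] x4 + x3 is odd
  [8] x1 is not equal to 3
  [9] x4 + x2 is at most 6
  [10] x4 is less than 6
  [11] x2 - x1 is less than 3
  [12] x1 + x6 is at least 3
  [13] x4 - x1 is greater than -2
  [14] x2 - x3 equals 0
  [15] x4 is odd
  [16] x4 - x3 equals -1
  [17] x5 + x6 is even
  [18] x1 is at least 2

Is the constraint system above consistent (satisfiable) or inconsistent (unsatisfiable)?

Try x1 = 2, x2 = 2, x3 = 2, x4 = 1, x5 = 4, x6 = 2.
Check constraint 1: x5 - x2 = 2; constraint 3: x3 - x6 = 0; constraint 5: x6 - x5 = -2. The remaining constraints are straightforward to verify.

Satisfiable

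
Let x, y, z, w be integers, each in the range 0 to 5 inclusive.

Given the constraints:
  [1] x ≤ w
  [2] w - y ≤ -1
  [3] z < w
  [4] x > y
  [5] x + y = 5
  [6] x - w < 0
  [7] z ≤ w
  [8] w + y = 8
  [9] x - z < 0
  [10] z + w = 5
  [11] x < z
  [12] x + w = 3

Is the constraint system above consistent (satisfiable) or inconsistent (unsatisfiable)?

Constraints 2, 3, 4, and 11 give z < w, w < y, y < x, x < z. Chaining: z < w < y < x < z, which forces z < z — impossible.

Unsatisfiable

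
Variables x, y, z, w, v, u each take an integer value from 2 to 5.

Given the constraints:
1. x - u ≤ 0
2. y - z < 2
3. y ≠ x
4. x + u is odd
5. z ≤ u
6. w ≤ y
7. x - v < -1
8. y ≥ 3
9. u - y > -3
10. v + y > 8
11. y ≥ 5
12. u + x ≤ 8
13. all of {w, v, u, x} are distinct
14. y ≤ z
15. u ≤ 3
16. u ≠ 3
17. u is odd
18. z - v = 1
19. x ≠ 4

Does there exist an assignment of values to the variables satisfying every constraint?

From constraints 11 and 14: z ≥ y and y ≥ 5, so z ≥ 5. From constraints 5 and 15: z ≤ u and u ≤ 3, so z ≤ 3. But 3 < 5, so no value of z works.

Unsatisfiable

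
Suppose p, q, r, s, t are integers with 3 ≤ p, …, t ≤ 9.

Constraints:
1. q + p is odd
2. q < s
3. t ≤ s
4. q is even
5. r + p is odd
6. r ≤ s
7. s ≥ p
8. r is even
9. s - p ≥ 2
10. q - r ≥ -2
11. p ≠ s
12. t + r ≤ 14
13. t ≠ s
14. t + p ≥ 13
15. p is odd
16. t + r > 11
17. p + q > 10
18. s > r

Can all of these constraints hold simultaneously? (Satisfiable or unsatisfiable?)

The assignment p = 7, q = 4, r = 4, s = 9, t = 8 works:
  constraint 9 holds since s - p = 2.
  constraint 10 holds since q - r = 0.
The rest check out directly.

Satisfiable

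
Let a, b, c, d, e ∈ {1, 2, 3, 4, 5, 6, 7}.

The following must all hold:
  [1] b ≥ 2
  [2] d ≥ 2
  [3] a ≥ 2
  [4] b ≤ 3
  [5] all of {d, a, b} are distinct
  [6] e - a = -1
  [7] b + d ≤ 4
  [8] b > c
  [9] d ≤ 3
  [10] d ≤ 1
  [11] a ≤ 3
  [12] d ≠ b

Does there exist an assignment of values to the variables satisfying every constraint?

Unsatisfiable

Constraints 1, 2, 3, 4, 9, and 11 confine each of d, a, b to the 2 values {2, 3}.
Constraint 5 requires all 3 of them to be distinct, but only 2 values are available — impossible by the pigeonhole principle.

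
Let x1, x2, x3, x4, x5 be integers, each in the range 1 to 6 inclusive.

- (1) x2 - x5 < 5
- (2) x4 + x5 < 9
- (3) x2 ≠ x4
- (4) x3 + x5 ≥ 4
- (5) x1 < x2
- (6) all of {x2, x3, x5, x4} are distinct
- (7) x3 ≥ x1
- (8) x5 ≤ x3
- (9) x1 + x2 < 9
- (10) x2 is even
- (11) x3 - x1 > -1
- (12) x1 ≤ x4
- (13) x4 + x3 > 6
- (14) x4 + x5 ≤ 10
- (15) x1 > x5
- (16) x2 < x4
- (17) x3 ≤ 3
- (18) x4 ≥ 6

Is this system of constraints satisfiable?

The assignment x1 = 2, x2 = 4, x3 = 3, x4 = 6, x5 = 1 works:
  constraint 1 holds since x2 - x5 = 3.
  constraint 2 holds since x4 + x5 = 7.
  constraint 4 holds since x3 + x5 = 4.
The rest check out directly.

Satisfiable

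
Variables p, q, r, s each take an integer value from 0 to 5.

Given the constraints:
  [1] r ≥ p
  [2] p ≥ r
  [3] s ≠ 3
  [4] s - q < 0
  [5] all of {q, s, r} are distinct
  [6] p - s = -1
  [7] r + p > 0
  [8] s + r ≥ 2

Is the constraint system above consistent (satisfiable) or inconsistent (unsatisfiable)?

Satisfiable

Setting (p, q, r, s) = (1, 5, 1, 2) satisfies everything: constraint 4: s - q = -3; constraint 6: p - s = -1, and the others follow.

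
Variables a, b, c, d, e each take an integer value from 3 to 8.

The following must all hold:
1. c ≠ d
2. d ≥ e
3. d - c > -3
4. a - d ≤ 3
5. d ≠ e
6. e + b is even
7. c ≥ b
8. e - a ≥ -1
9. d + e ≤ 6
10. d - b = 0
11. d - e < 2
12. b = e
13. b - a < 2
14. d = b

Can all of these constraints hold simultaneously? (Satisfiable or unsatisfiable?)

Unsatisfiable

From constraints 12 and 14, d = b = e, so d = e. But constraint 5 says d ≠ e. Contradiction.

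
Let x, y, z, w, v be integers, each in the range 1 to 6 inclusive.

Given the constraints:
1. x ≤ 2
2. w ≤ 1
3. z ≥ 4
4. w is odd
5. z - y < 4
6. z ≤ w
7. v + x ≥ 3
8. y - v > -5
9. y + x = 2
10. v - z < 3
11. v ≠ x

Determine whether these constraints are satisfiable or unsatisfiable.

Unsatisfiable

From constraint 3: z ≥ 4. From constraints 2 and 6: z ≤ w and w ≤ 1, so z ≤ 1. But 1 < 4, so no value of z works.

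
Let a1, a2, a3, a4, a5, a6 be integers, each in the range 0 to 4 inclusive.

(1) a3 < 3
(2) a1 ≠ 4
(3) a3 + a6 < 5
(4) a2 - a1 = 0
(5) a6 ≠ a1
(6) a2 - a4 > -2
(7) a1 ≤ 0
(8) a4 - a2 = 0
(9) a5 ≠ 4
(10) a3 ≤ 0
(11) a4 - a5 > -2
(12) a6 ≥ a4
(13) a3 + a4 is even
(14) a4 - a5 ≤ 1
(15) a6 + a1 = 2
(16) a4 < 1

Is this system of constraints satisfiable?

Try a1 = 0, a2 = 0, a3 = 0, a4 = 0, a5 = 0, a6 = 2.
Check constraint 3: a3 + a6 = 2; constraint 4: a2 - a1 = 0. The remaining constraints are straightforward to verify.

Satisfiable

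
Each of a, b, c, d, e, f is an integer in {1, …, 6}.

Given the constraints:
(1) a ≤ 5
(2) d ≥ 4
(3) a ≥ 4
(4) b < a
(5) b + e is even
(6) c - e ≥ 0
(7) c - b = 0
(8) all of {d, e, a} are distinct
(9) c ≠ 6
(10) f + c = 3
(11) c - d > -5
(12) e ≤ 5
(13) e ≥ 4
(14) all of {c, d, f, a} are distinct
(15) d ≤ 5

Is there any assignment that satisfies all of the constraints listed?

Constraints 1, 2, 3, 12, 13, and 15 confine each of d, e, a to the 2 values {4, 5}.
Constraint 8 requires all 3 of them to be distinct, but only 2 values are available — impossible by the pigeonhole principle.

Unsatisfiable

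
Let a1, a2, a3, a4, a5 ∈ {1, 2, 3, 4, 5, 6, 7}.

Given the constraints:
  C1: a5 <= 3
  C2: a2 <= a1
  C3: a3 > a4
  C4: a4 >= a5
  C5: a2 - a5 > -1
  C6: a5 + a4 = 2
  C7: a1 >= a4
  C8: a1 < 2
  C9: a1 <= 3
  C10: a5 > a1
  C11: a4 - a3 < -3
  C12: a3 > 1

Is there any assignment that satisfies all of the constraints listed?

Unsatisfiable

Constraints 4, 7, and 10 give a5 ≤ a4, a4 ≤ a1, a1 < a5. Chaining: a5 ≤ a4 ≤ a1 < a5, which forces a5 < a5 — impossible.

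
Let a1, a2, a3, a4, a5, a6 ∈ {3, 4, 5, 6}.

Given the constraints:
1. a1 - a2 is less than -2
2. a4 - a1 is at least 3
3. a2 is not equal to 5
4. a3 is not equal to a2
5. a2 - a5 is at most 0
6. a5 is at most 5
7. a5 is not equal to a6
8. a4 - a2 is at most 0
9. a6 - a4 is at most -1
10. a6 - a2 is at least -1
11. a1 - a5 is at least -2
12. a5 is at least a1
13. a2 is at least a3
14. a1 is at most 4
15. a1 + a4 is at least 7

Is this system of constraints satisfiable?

Constraints 2, 5, 8, and 11 give a1 − a5 ≥ -2, a5 − a2 ≥ 0, a2 − a4 ≥ 0, a4 − a1 ≥ 3.
Adding all 4 inequalities: the left sides telescope to 0, and the right sides sum to (-2) + 0 + 0 + 3 = 1. So 0 ≥ 1, which is false.

Unsatisfiable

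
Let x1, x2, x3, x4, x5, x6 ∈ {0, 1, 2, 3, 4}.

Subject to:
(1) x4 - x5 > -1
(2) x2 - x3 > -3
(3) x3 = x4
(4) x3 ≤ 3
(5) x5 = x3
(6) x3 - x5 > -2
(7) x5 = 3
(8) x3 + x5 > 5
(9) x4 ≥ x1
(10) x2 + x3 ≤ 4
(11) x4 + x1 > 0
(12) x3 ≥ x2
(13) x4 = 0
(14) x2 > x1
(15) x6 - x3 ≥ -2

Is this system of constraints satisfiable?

Unsatisfiable

Constraint 7 fixes x5 = 3 and constraint 13 fixes x4 = 0. Constraints 3 and 5 give x5 = x3 = x4, so x5 = x4. But 3 ≠ 0 — contradiction.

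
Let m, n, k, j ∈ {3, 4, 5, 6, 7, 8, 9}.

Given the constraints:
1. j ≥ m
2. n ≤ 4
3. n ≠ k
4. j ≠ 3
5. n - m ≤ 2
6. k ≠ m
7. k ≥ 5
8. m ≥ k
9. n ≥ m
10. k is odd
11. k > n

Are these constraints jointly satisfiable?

From constraints 7 and 8: m ≥ k and k ≥ 5, so m ≥ 5. From constraints 2 and 9: m ≤ n and n ≤ 4, so m ≤ 4. But 4 < 5, so no value of m works.

Unsatisfiable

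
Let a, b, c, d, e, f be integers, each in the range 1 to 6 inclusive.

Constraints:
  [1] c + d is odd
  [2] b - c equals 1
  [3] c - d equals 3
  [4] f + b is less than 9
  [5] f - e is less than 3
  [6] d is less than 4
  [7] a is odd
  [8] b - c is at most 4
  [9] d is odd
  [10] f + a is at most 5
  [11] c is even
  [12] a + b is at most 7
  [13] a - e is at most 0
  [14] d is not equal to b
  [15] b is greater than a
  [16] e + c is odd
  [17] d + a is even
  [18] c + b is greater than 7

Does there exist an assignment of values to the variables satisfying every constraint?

Satisfiable

Try a = 1, b = 5, c = 4, d = 1, e = 1, f = 3.
Check constraint 2: b - c = 1; constraint 3: c - d = 3; constraint 4: f + b = 8. The remaining constraints are straightforward to verify.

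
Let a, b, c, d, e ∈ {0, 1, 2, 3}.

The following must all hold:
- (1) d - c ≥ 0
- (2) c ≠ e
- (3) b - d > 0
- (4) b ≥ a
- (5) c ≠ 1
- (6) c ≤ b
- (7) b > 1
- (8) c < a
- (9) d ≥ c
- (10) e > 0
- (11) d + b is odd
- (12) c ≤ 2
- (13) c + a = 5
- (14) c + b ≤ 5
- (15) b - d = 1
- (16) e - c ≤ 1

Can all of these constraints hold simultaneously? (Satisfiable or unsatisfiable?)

Satisfiable

The assignment a = 3, b = 3, c = 2, d = 2, e = 3 works:
  constraint 1 holds since d - c = 0.
  constraint 3 holds since b - d = 1.
The rest check out directly.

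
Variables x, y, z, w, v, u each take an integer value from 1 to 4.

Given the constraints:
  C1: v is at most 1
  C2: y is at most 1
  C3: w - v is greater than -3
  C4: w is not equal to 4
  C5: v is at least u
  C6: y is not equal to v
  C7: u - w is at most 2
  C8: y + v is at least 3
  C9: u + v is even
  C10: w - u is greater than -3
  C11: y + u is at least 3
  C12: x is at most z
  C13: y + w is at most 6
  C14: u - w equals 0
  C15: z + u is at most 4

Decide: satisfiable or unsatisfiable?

Unsatisfiable

From constraint 2: y ≤ 1. From constraints 1 and 5: u ≤ v ≤ 1. Hence y + u ≤ 2. But constraint 11 requires y + u ≥ 3, and 3 > 2. Contradiction.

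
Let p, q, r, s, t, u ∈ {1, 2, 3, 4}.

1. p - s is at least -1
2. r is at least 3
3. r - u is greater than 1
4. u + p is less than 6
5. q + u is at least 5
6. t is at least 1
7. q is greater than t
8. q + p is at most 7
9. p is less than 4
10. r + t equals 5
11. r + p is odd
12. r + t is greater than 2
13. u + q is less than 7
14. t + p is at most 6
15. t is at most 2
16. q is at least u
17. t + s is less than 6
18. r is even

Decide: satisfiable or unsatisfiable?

Try p = 3, q = 4, r = 4, s = 4, t = 1, u = 2.
Check constraint 1: p - s = -1; constraint 3: r - u = 2; constraint 4: u + p = 5. The remaining constraints are straightforward to verify.

Satisfiable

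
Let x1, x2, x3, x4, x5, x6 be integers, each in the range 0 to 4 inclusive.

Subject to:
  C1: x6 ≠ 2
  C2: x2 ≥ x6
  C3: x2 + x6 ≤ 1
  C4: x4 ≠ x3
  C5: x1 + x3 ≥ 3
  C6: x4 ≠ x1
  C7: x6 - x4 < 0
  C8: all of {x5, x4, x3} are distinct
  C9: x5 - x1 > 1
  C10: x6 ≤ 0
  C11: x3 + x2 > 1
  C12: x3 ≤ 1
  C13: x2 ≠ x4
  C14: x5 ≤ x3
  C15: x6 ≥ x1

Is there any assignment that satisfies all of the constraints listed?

Unsatisfiable

From constraints 10 and 15: x1 ≤ x6 ≤ 0. From constraint 12: x3 ≤ 1. Hence x1 + x3 ≤ 1. But constraint 5 requires x1 + x3 ≥ 3, and 3 > 1. Contradiction.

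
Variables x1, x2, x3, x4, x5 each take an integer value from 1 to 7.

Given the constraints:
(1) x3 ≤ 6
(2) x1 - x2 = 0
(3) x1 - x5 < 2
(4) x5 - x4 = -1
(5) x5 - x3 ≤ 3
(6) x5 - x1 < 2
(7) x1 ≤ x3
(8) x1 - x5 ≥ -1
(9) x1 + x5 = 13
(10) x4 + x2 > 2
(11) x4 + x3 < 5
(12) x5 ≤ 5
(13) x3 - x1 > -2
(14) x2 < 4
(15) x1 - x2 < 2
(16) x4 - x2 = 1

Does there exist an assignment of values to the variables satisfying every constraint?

From constraints 1 and 7: x1 ≤ x3 ≤ 6. From constraint 12: x5 ≤ 5. Hence x1 + x5 ≤ 11. But constraint 9 requires x1 + x5 = 13, and 13 > 11. Contradiction.

Unsatisfiable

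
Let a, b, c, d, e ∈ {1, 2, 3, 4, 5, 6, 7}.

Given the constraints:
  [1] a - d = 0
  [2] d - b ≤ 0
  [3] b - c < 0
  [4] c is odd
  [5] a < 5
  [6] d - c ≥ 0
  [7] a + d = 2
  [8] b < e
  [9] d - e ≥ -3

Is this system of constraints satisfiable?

Unsatisfiable

Constraints 2, 3, and 6 give b < c, c ≤ d, d ≤ b. Chaining: b < c ≤ d ≤ b, which forces b < b — impossible.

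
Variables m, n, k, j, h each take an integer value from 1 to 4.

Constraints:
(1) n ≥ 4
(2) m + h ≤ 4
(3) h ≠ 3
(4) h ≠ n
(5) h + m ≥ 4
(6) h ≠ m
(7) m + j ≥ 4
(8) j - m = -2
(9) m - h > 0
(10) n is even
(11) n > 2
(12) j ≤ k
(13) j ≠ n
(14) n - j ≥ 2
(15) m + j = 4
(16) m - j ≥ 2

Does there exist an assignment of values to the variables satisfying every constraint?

The assignment m = 3, n = 4, k = 3, j = 1, h = 1 works:
  constraint 2 holds since m + h = 4.
  constraint 5 holds since h + m = 4.
  constraint 7 holds since m + j = 4.
The rest check out directly.

Satisfiable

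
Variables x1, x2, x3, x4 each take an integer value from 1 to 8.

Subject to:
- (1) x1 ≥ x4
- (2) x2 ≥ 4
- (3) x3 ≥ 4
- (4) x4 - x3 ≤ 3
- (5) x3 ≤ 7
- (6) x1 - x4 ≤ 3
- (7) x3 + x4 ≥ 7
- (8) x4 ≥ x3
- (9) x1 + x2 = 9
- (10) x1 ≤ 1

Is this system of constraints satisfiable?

From constraints 3 and 8: x4 ≥ x3 and x3 ≥ 4, so x4 ≥ 4. From constraints 1 and 10: x4 ≤ x1 and x1 ≤ 1, so x4 ≤ 1. But 1 < 4, so no value of x4 works.

Unsatisfiable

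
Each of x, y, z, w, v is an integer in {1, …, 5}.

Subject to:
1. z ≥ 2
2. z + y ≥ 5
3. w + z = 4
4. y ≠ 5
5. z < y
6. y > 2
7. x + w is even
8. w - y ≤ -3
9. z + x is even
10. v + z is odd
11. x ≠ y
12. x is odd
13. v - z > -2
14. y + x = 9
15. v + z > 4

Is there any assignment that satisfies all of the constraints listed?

Satisfiable

Take x = 5, y = 4, z = 3, w = 1, v = 4. Then constraint 2: z + y = 7; constraint 3: w + z = 4, and every other listed constraint is also met.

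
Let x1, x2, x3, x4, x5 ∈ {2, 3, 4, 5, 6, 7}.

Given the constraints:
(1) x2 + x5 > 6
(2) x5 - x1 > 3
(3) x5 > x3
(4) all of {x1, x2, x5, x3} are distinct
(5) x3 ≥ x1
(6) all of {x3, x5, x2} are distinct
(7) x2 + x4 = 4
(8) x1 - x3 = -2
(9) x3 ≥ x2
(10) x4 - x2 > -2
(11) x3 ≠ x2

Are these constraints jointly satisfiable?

Satisfiable

The assignment x1 = 3, x2 = 2, x3 = 5, x4 = 2, x5 = 7 works:
  constraint 1 holds since x2 + x5 = 9.
  constraint 2 holds since x5 - x1 = 4.
  constraint 7 holds since x2 + x4 = 4.
The rest check out directly.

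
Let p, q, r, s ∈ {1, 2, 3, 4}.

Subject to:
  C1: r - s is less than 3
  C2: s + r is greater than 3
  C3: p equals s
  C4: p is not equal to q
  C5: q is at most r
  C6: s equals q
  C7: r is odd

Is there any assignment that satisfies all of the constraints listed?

Unsatisfiable

From constraints 3 and 6, p = s = q, so p = q. But constraint 4 says p ≠ q. Contradiction.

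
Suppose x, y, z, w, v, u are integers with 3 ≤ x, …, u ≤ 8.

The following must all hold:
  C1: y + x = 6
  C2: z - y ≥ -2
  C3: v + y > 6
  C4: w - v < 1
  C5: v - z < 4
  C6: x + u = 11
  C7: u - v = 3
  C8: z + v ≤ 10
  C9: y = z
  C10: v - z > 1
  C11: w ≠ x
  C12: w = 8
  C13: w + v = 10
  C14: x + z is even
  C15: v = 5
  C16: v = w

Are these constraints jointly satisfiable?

Constraint 15 fixes v = 5 and constraint 12 fixes w = 8, but constraint 16 requires v = w. Since 5 ≠ 8, contradiction.

Unsatisfiable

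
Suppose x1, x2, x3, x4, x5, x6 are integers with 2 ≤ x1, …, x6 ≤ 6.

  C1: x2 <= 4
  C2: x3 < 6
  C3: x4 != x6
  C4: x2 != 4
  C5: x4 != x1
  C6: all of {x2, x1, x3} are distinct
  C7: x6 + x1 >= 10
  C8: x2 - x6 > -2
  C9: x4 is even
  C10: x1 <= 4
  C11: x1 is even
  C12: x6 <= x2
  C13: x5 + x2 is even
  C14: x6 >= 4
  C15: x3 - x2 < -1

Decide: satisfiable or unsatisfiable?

Unsatisfiable

From constraints 1 and 12: x6 ≤ x2 ≤ 4. From constraint 10: x1 ≤ 4. Hence x6 + x1 ≤ 8. But constraint 7 requires x6 + x1 ≥ 10, and 10 > 8. Contradiction.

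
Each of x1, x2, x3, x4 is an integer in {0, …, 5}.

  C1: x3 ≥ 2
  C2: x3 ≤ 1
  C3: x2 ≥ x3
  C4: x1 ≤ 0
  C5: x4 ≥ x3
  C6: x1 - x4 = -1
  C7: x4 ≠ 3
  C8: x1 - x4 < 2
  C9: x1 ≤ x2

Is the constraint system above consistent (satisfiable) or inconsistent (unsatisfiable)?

Unsatisfiable

From constraint 1: x3 ≥ 2. From constraint 2: x3 ≤ 1. But 1 < 2, so no value of x3 works.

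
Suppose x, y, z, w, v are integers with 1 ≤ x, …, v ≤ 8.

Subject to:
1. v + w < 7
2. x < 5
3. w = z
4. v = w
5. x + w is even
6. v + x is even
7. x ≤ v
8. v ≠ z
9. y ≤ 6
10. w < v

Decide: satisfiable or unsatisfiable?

From constraints 3 and 4, v = w = z, so v = z. But constraint 8 says v ≠ z. Contradiction.

Unsatisfiable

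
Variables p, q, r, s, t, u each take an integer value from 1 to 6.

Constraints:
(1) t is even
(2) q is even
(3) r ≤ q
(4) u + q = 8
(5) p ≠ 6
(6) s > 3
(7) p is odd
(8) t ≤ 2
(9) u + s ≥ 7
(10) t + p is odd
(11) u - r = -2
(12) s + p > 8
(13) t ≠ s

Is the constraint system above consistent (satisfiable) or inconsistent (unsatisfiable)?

Satisfiable

Setting (p, q, r, s, t, u) = (3, 6, 4, 6, 2, 2) satisfies everything: constraint 4: u + q = 8; constraint 9: u + s = 8; constraint 11: u - r = -2, and the others follow.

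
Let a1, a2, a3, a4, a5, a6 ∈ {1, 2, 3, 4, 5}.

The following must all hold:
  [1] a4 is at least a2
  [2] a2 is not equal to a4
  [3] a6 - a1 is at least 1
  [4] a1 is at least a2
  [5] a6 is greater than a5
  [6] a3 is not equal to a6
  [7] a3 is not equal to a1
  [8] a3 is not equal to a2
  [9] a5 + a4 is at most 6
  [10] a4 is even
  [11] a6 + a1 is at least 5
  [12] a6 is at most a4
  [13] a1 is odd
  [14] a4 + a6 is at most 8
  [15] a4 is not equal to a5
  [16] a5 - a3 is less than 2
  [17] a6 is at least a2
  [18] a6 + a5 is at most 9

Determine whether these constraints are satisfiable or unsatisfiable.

Satisfiable

Try a1 = 1, a2 = 1, a3 = 3, a4 = 4, a5 = 2, a6 = 4.
Check constraint 3: a6 - a1 = 3; constraint 9: a5 + a4 = 6. The remaining constraints are straightforward to verify.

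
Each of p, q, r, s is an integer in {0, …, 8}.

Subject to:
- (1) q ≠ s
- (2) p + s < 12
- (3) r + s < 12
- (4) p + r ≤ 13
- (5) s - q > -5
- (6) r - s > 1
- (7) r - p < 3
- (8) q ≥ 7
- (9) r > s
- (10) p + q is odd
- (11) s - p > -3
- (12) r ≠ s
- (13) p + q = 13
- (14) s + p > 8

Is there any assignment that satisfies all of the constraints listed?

Satisfiable

Take p = 6, q = 7, r = 7, s = 4. Then constraint 2: p + s = 10; constraint 3: r + s = 11, and every other listed constraint is also met.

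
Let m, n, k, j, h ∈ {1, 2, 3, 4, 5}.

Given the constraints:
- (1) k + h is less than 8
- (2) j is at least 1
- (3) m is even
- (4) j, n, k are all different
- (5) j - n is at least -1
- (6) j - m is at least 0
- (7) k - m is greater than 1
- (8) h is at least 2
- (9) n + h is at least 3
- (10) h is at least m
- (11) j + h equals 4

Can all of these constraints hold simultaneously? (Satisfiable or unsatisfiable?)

Take m = 2, n = 3, k = 5, j = 2, h = 2. Then constraint 1: k + h = 7; constraint 5: j - n = -1, and every other listed constraint is also met.

Satisfiable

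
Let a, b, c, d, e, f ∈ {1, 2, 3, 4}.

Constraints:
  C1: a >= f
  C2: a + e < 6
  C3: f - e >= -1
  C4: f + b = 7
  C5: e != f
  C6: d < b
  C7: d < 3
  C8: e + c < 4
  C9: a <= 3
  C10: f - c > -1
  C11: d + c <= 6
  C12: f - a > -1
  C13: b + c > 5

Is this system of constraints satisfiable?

Try a = 3, b = 4, c = 2, d = 1, e = 1, f = 3.
Check constraint 2: a + e = 4; constraint 3: f - e = 2; constraint 4: f + b = 7. The remaining constraints are straightforward to verify.

Satisfiable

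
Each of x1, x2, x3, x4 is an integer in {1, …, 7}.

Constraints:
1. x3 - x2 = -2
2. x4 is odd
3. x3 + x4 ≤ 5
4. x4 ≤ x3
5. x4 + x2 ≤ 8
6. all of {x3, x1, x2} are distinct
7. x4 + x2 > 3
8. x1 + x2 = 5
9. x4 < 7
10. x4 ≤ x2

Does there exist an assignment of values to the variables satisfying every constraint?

Try x1 = 1, x2 = 4, x3 = 2, x4 = 1.
Check constraint 1: x3 - x2 = -2; constraint 3: x3 + x4 = 3. The remaining constraints are straightforward to verify.

Satisfiable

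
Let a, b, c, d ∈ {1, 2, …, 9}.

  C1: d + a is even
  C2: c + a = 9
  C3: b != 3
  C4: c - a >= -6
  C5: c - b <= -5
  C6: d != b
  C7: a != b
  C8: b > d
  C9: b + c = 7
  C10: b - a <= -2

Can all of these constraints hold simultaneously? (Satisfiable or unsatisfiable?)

Unsatisfiable

Constraints 4, 5, and 10 give a − b ≥ 2, b − c ≥ 5, c − a ≥ -6.
Adding all 3 inequalities: the left sides telescope to 0, and the right sides sum to 2 + 5 + (-6) = 1. So 0 ≥ 1, which is false.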